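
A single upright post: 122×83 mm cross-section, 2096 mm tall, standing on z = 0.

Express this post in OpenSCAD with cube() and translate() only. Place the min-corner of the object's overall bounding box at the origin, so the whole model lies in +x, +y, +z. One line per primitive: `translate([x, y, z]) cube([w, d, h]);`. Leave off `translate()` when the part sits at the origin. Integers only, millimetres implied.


cube([122, 83, 2096]);


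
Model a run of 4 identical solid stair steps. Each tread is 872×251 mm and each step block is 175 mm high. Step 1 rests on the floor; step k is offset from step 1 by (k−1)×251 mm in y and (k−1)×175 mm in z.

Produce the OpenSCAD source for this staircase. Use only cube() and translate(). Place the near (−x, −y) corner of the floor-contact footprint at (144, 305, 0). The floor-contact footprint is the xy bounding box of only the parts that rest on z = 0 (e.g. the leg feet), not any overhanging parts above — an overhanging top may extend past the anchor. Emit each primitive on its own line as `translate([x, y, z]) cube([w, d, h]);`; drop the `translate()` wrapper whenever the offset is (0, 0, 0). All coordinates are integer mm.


translate([144, 305, 0]) cube([872, 251, 175]);
translate([144, 556, 175]) cube([872, 251, 175]);
translate([144, 807, 350]) cube([872, 251, 175]);
translate([144, 1058, 525]) cube([872, 251, 175]);


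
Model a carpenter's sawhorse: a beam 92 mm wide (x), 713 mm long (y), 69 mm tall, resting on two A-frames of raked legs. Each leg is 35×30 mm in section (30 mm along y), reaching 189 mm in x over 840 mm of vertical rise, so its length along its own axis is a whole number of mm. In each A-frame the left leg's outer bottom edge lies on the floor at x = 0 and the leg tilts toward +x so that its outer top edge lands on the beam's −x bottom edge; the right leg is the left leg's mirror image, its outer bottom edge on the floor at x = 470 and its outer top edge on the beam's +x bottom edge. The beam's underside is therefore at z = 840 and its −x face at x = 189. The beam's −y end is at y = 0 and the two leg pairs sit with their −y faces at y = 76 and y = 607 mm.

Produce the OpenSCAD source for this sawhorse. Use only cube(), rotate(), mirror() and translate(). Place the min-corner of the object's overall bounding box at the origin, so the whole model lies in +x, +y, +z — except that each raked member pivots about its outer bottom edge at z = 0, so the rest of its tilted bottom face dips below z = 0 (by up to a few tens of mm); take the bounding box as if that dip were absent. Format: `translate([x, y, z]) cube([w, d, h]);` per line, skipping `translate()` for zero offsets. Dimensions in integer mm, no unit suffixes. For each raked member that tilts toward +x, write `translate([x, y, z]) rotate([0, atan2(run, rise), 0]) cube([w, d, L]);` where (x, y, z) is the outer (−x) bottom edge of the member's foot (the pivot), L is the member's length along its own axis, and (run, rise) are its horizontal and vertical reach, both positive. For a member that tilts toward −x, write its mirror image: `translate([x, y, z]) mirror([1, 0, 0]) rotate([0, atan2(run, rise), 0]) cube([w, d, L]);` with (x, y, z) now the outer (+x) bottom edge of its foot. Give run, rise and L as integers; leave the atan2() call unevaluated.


translate([189, 0, 840]) cube([92, 713, 69]);
translate([0, 76, 0]) rotate([0, atan2(189, 840), 0]) cube([35, 30, 861]);
translate([470, 76, 0]) mirror([1, 0, 0]) rotate([0, atan2(189, 840), 0]) cube([35, 30, 861]);
translate([0, 607, 0]) rotate([0, atan2(189, 840), 0]) cube([35, 30, 861]);
translate([470, 607, 0]) mirror([1, 0, 0]) rotate([0, atan2(189, 840), 0]) cube([35, 30, 861]);


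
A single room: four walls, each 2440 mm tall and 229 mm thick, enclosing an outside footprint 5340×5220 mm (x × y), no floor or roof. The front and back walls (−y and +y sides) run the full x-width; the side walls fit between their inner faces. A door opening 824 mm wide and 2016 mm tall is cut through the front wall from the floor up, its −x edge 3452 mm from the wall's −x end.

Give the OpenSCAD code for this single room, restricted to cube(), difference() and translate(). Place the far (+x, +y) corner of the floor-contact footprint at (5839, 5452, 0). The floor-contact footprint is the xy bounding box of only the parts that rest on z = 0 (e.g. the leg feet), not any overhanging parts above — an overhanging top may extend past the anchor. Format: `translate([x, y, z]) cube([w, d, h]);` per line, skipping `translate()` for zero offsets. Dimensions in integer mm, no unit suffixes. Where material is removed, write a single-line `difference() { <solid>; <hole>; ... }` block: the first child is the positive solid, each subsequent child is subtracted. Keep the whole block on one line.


difference() { translate([499, 232, 0]) cube([5340, 229, 2440]); translate([3951, 232, 0]) cube([824, 229, 2016]); }
translate([499, 5223, 0]) cube([5340, 229, 2440]);
translate([499, 461, 0]) cube([229, 4762, 2440]);
translate([5610, 461, 0]) cube([229, 4762, 2440]);


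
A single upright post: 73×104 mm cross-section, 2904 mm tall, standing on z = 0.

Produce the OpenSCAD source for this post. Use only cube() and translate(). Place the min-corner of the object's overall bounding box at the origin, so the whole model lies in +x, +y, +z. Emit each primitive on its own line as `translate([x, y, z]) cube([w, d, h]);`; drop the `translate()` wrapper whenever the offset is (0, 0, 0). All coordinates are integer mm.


cube([73, 104, 2904]);


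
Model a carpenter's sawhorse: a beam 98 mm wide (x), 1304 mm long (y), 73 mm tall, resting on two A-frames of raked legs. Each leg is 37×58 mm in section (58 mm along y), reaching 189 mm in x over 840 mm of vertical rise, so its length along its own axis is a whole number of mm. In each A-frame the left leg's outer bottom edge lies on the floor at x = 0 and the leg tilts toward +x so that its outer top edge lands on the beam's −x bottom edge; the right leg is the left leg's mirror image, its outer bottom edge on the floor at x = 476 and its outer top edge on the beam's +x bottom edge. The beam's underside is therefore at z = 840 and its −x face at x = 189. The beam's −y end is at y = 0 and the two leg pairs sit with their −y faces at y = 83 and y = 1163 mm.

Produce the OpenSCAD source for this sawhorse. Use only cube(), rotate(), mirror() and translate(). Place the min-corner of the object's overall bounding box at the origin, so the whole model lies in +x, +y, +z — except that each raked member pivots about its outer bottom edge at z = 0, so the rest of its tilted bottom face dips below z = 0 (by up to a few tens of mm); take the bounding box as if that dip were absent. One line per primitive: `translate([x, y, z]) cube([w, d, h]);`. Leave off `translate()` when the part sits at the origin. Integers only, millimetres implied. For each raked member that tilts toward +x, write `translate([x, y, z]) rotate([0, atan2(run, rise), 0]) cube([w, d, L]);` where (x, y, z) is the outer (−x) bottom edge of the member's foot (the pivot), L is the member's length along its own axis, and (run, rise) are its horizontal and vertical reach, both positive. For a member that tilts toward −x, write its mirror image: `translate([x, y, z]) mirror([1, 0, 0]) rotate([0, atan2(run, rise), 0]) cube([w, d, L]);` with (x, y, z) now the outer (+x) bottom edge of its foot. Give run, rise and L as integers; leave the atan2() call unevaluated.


// leg length = √(189² + 840²) = 861
// right-leg outer foot x = 2·189 + 98 = 476
// beam min-corner = (189, 0, 840)
translate([189, 0, 840]) cube([98, 1304, 73]);
translate([0, 83, 0]) rotate([0, atan2(189, 840), 0]) cube([37, 58, 861]);
translate([476, 83, 0]) mirror([1, 0, 0]) rotate([0, atan2(189, 840), 0]) cube([37, 58, 861]);
translate([0, 1163, 0]) rotate([0, atan2(189, 840), 0]) cube([37, 58, 861]);
translate([476, 1163, 0]) mirror([1, 0, 0]) rotate([0, atan2(189, 840), 0]) cube([37, 58, 861]);


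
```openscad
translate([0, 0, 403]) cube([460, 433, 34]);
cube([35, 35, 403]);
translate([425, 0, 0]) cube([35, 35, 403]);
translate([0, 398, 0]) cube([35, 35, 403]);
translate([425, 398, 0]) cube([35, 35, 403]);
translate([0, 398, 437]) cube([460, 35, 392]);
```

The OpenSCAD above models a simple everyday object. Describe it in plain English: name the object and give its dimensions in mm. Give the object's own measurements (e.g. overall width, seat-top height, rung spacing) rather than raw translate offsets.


A chair. The seat is a 460×433×34 mm slab with its top at z = 437 mm, on four 35×35 mm corner legs (flush with the seat edges, standing on z = 0). A flat backrest 35 mm thick, 392 mm tall, spans the full seat width and rises from the seat top along its +y edge, rear face flush with the rear of the seat.


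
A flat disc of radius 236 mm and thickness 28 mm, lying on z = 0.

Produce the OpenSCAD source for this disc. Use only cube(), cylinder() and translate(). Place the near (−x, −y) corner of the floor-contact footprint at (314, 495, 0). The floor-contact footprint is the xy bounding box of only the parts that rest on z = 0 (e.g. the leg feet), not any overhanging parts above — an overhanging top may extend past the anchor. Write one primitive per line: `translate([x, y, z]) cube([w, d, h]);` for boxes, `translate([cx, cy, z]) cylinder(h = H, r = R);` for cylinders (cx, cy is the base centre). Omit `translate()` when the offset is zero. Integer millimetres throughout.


translate([550, 731, 0]) cylinder(h = 28, r = 236);


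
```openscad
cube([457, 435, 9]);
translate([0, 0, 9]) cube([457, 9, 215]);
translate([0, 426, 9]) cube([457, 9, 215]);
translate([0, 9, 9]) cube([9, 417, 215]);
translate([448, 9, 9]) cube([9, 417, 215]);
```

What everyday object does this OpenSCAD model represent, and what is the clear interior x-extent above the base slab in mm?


An open box. The internal width is 439 mm.

A 457×435 base slab with four walls standing on it — an open box. The base is 457 mm wide and the walls are 9 mm thick, so the internal width is 457 − 2 × 9 = 439 mm.


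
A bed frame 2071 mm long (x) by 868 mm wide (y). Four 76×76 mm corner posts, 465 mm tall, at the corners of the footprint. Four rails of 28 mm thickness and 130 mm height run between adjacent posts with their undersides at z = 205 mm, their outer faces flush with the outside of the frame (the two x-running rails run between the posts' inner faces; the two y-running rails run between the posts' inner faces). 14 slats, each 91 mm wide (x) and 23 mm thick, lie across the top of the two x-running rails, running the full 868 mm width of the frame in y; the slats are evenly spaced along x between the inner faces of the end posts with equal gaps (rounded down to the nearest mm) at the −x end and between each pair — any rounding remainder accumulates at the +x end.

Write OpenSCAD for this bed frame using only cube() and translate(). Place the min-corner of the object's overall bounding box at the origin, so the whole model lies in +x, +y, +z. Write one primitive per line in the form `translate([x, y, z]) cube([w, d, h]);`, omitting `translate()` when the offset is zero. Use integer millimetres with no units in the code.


cube([76, 76, 465]);
translate([0, 792, 0]) cube([76, 76, 465]);
translate([1995, 0, 0]) cube([76, 76, 465]);
translate([1995, 792, 0]) cube([76, 76, 465]);
translate([76, 0, 205]) cube([1919, 28, 130]);
translate([76, 840, 205]) cube([1919, 28, 130]);
translate([0, 76, 205]) cube([28, 716, 130]);
translate([2043, 76, 205]) cube([28, 716, 130]);
translate([119, 0, 335]) cube([91, 868, 23]);
translate([253, 0, 335]) cube([91, 868, 23]);
translate([387, 0, 335]) cube([91, 868, 23]);
translate([521, 0, 335]) cube([91, 868, 23]);
translate([655, 0, 335]) cube([91, 868, 23]);
translate([789, 0, 335]) cube([91, 868, 23]);
translate([923, 0, 335]) cube([91, 868, 23]);
translate([1057, 0, 335]) cube([91, 868, 23]);
translate([1191, 0, 335]) cube([91, 868, 23]);
translate([1325, 0, 335]) cube([91, 868, 23]);
translate([1459, 0, 335]) cube([91, 868, 23]);
translate([1593, 0, 335]) cube([91, 868, 23]);
translate([1727, 0, 335]) cube([91, 868, 23]);
translate([1861, 0, 335]) cube([91, 868, 23]);


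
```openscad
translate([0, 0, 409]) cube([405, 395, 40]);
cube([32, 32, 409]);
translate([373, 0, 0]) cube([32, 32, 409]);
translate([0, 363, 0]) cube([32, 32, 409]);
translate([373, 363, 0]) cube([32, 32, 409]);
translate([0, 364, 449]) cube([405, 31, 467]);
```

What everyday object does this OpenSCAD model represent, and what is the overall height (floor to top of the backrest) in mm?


A chair. The overall height is 916 mm.

A slab on four corner posts with a tall panel at the back — a chair. The seat slab sits at z = 409 with thickness 40, and the 467 mm backrest starts at the seat top, so the overall height is 409 + 40 + 467 = 916 mm.


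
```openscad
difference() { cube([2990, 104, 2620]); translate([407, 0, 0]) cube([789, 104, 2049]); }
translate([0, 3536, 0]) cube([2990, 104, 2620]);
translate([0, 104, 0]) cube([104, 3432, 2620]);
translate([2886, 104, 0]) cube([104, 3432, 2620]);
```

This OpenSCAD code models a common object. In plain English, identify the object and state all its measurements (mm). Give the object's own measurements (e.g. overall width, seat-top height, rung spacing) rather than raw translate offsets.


A single room: four walls, each 2620 mm tall and 104 mm thick, enclosing an outside footprint 2990×3640 mm (x × y), no floor or roof. The front and back walls (−y and +y sides) run the full x-width; the side walls fit between their inner faces. A door opening 789 mm wide and 2049 mm tall is cut through the front wall from the floor up, its −x edge 407 mm from the wall's −x end.


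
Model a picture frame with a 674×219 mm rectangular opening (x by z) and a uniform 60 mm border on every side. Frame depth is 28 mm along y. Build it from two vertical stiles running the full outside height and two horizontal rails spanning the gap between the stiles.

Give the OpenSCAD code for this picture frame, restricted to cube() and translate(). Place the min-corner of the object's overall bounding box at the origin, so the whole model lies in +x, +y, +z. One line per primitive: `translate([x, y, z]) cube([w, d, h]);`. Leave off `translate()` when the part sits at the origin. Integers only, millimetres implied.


cube([60, 28, 339]);
translate([734, 0, 0]) cube([60, 28, 339]);
translate([60, 0, 0]) cube([674, 28, 60]);
translate([60, 0, 279]) cube([674, 28, 60]);


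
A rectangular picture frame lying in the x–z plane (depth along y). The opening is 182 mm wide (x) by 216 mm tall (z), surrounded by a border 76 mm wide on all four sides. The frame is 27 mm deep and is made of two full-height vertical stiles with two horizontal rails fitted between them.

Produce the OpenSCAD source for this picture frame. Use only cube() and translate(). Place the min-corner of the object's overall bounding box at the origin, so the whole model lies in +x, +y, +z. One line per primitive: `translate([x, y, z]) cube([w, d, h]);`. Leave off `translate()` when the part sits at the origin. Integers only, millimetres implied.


cube([76, 27, 368]);
translate([258, 0, 0]) cube([76, 27, 368]);
translate([76, 0, 0]) cube([182, 27, 76]);
translate([76, 0, 292]) cube([182, 27, 76]);


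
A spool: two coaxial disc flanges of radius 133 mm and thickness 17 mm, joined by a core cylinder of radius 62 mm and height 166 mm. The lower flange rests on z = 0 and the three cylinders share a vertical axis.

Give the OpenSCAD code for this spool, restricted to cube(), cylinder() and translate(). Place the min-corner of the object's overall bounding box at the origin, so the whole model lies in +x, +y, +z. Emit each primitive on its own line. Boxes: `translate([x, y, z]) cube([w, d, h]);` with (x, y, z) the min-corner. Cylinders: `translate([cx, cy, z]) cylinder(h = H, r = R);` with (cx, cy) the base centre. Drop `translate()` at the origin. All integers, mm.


translate([133, 133, 0]) cylinder(h = 17, r = 133);
translate([133, 133, 17]) cylinder(h = 166, r = 62);
translate([133, 133, 183]) cylinder(h = 17, r = 133);


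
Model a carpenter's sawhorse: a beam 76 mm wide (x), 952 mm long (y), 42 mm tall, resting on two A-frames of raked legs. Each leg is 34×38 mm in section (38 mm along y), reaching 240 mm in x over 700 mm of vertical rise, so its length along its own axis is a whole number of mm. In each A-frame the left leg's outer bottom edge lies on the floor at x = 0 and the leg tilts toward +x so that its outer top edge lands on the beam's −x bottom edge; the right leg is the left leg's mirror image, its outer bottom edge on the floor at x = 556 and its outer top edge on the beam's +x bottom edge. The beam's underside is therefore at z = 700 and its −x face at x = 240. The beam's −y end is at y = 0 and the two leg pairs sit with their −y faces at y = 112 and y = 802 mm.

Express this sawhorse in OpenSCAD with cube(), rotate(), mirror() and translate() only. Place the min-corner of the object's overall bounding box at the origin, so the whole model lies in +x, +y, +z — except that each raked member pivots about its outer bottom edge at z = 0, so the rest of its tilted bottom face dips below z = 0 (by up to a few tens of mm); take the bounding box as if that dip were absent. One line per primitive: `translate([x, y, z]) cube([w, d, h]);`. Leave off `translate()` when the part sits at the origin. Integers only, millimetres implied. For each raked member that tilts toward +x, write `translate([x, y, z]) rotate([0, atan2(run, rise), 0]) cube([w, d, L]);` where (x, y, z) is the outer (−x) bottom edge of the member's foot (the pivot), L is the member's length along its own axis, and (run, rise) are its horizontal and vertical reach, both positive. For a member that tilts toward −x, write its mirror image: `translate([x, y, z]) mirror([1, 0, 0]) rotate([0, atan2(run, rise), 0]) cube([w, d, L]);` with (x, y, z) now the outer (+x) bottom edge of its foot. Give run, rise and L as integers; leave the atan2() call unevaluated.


translate([240, 0, 700]) cube([76, 952, 42]);
translate([0, 112, 0]) rotate([0, atan2(240, 700), 0]) cube([34, 38, 740]);
translate([556, 112, 0]) mirror([1, 0, 0]) rotate([0, atan2(240, 700), 0]) cube([34, 38, 740]);
translate([0, 802, 0]) rotate([0, atan2(240, 700), 0]) cube([34, 38, 740]);
translate([556, 802, 0]) mirror([1, 0, 0]) rotate([0, atan2(240, 700), 0]) cube([34, 38, 740]);


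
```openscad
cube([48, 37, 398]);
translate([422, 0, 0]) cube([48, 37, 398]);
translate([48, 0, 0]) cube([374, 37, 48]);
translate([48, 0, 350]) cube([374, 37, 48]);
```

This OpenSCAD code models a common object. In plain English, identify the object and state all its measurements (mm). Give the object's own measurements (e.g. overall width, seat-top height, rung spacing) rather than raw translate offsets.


A rectangular picture frame lying in the x–z plane (depth along y). The opening is 374 mm wide (x) by 302 mm tall (z), surrounded by a border 48 mm wide on all four sides. The frame is 37 mm deep and is made of two full-height vertical stiles with two horizontal rails fitted between them.


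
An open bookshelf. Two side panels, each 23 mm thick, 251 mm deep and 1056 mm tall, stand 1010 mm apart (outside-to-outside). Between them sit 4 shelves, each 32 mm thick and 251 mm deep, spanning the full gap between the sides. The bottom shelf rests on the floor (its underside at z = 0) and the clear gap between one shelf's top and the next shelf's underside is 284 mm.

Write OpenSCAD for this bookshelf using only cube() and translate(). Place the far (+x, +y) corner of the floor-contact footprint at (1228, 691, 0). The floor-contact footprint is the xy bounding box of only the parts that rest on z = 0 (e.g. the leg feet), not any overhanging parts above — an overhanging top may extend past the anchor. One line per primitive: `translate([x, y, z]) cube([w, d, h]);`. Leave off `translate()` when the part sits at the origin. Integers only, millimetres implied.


translate([218, 440, 0]) cube([23, 251, 1056]);
translate([1205, 440, 0]) cube([23, 251, 1056]);
translate([241, 440, 0]) cube([964, 251, 32]);
translate([241, 440, 316]) cube([964, 251, 32]);
translate([241, 440, 632]) cube([964, 251, 32]);
translate([241, 440, 948]) cube([964, 251, 32]);


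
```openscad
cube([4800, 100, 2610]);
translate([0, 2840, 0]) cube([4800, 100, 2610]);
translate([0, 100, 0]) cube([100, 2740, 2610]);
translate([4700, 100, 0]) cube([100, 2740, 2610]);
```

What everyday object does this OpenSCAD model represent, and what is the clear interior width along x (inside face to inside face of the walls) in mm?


A house (or room) frame. The interior width is 4600 mm.

Four 2610 mm walls enclosing a rectangle with no floor or roof — a room or house frame. Outside width is 4800 mm and wall thickness is 100 mm, so the interior width is 4800 − 2 × 100 = 4600 mm.


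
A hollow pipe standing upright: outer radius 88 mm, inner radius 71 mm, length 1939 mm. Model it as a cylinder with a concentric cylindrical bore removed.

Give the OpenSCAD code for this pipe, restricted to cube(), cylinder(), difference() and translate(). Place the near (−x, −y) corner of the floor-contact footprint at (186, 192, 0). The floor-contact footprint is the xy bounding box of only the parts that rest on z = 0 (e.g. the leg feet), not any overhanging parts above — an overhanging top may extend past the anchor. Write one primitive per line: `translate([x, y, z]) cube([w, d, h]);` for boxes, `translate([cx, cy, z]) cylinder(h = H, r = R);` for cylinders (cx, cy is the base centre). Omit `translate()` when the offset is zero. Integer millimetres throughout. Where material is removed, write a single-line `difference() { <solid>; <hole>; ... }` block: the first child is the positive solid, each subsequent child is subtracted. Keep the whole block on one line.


difference() { translate([274, 280, 0]) cylinder(h = 1939, r = 88); translate([274, 280, 0]) cylinder(h = 1939, r = 71); }


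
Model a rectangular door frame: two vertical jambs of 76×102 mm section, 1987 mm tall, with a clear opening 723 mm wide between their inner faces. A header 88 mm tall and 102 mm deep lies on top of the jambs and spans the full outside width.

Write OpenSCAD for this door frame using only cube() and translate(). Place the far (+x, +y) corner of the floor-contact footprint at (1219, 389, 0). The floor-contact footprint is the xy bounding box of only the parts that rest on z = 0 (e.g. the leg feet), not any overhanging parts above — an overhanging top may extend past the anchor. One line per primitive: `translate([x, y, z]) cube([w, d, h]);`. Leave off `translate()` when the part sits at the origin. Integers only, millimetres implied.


translate([344, 287, 0]) cube([76, 102, 1987]);
translate([1143, 287, 0]) cube([76, 102, 1987]);
translate([344, 287, 1987]) cube([875, 102, 88]);


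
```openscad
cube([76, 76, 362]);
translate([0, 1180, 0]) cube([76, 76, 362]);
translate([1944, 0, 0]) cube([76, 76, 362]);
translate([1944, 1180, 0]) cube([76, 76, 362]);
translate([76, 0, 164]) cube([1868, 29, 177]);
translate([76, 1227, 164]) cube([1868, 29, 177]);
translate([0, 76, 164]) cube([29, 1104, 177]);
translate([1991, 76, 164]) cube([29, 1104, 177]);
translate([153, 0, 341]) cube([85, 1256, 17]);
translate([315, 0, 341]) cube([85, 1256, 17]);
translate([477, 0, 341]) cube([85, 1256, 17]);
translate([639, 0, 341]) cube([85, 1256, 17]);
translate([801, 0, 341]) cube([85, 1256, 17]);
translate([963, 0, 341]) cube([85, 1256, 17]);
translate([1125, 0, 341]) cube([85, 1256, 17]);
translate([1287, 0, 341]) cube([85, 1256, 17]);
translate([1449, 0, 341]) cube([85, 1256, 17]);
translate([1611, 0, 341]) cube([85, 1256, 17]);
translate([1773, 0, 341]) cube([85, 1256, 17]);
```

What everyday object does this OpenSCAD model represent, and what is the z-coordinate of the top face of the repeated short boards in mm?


A bed frame. The slat-top height is 358 mm.

Four posts, four rails, and a row of slats — a bed frame. Slats sit on the rails at z = 164 + 177 = 341; with slat thickness 17, the top is 358 mm.


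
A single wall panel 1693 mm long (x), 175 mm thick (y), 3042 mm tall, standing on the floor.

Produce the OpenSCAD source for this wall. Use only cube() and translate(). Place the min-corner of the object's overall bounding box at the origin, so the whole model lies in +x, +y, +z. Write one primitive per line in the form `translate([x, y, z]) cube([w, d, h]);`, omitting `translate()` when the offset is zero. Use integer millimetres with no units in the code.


cube([1693, 175, 3042]);


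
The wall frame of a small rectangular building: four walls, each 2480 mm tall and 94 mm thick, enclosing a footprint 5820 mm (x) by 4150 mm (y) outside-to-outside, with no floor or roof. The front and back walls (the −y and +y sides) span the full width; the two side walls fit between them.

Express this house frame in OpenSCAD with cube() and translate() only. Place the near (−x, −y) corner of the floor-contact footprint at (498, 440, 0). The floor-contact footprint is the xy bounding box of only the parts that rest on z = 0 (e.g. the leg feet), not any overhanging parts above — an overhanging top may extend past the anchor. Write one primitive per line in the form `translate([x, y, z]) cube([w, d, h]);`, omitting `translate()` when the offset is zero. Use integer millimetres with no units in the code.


translate([498, 440, 0]) cube([5820, 94, 2480]);
translate([498, 4496, 0]) cube([5820, 94, 2480]);
translate([498, 534, 0]) cube([94, 3962, 2480]);
translate([6224, 534, 0]) cube([94, 3962, 2480]);


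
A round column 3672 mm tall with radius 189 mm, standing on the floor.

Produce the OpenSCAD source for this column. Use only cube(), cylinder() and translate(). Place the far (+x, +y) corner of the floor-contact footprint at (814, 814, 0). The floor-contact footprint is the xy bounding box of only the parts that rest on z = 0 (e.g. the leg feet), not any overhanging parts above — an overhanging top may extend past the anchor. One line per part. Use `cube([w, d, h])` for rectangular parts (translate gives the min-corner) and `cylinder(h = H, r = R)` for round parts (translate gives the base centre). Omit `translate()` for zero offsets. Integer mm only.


translate([625, 625, 0]) cylinder(h = 3672, r = 189);


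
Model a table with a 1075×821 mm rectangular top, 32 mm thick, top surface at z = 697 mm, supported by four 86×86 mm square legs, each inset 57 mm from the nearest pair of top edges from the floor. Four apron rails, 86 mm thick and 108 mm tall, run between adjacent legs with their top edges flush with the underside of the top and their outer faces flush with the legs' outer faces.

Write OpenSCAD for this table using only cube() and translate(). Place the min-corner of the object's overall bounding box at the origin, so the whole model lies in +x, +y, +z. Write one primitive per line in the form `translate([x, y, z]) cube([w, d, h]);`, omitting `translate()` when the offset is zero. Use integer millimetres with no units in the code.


translate([0, 0, 665]) cube([1075, 821, 32]);
translate([57, 57, 0]) cube([86, 86, 665]);
translate([932, 57, 0]) cube([86, 86, 665]);
translate([57, 678, 0]) cube([86, 86, 665]);
translate([932, 678, 0]) cube([86, 86, 665]);
translate([143, 57, 557]) cube([789, 86, 108]);
translate([143, 678, 557]) cube([789, 86, 108]);
translate([57, 143, 557]) cube([86, 535, 108]);
translate([932, 143, 557]) cube([86, 535, 108]);


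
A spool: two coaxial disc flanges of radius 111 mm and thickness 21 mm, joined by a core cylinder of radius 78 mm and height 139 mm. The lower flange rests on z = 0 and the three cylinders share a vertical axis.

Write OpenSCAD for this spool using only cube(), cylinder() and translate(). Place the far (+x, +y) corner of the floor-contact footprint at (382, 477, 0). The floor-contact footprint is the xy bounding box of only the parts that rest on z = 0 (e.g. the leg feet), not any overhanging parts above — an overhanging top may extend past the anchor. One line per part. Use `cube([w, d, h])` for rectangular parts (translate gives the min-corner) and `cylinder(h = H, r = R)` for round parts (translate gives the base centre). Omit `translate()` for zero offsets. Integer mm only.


translate([271, 366, 0]) cylinder(h = 21, r = 111);
translate([271, 366, 21]) cylinder(h = 139, r = 78);
translate([271, 366, 160]) cylinder(h = 21, r = 111);


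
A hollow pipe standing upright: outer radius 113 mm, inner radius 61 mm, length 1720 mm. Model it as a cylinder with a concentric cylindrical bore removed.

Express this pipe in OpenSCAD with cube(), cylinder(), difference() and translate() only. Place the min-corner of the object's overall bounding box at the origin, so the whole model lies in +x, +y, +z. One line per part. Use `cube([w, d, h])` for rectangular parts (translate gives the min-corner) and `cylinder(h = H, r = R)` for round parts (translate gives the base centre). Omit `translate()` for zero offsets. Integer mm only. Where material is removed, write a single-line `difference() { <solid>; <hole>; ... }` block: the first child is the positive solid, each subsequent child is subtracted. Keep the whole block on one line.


difference() { translate([113, 113, 0]) cylinder(h = 1720, r = 113); translate([113, 113, 0]) cylinder(h = 1720, r = 61); }


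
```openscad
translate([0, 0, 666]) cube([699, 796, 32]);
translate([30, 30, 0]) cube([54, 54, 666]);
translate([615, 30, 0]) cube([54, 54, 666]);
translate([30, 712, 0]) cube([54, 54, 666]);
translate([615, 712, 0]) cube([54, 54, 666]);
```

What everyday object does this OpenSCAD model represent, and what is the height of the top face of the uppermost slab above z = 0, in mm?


A table. The table height is 698 mm.

A 699×796×32 slab sits at z = 666 on four 54 mm square posts — a table. The top surface is at 666 + 32 = 698 mm.


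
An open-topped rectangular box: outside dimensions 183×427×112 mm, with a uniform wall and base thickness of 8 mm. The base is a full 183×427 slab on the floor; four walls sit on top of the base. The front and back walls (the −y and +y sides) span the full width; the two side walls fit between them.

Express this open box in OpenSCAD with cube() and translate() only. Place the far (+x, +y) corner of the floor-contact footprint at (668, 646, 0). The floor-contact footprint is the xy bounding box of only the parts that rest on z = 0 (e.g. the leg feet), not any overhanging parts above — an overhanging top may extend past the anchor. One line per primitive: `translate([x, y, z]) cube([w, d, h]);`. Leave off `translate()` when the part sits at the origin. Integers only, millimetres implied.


translate([485, 219, 0]) cube([183, 427, 8]);
translate([485, 219, 8]) cube([183, 8, 104]);
translate([485, 638, 8]) cube([183, 8, 104]);
translate([485, 227, 8]) cube([8, 411, 104]);
translate([660, 227, 8]) cube([8, 411, 104]);


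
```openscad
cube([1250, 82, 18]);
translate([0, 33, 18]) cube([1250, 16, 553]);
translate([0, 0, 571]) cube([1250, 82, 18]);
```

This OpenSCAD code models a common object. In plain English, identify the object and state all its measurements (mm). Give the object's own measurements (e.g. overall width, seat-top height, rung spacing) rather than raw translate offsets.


An I-beam lying along x, 1250 mm long. Overall section height 589 mm. Two flanges 82 mm wide (y) and 18 mm thick, one on the floor and one at the top; a web 16 mm thick runs between them, centred on the flange width.


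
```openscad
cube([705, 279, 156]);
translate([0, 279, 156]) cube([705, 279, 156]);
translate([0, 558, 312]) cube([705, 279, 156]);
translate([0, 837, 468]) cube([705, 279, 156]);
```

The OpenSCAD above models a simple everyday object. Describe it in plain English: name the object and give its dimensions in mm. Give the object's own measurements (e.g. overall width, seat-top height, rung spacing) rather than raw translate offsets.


A straight staircase of 4 solid steps. Each step is 705 mm wide (x), 279 mm deep (y, the going) and 156 mm tall (the rise). The first step rests on the floor; each subsequent step sits one going further in +y and one rise higher in +z, directly behind and above the previous step with no overlap.


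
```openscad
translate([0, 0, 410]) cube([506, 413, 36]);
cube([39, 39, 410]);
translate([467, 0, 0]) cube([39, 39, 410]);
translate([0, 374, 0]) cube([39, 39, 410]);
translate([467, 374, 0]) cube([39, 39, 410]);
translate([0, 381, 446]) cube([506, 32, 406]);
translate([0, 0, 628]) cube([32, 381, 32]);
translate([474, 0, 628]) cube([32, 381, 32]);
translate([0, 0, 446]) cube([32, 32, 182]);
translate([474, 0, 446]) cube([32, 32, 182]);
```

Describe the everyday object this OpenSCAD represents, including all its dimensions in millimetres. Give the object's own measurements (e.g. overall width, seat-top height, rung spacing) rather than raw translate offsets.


A chair. The seat is a 506×413×36 mm slab with its top at z = 446 mm, on four 39×39 mm corner legs (flush with the seat edges, standing on z = 0). A flat backrest 32 mm thick, 406 mm tall, spans the full seat width and rises from the seat top along its +y edge, rear face flush with the rear of the seat. Two armrests of 32×32 mm section run along each side from the seat's front edge to the front of the backrest, top faces 214 mm above the seat top and outer faces flush with the seat's x-edges; a 32×32 mm post under the front of each armrest stands on the seat at the front corner.


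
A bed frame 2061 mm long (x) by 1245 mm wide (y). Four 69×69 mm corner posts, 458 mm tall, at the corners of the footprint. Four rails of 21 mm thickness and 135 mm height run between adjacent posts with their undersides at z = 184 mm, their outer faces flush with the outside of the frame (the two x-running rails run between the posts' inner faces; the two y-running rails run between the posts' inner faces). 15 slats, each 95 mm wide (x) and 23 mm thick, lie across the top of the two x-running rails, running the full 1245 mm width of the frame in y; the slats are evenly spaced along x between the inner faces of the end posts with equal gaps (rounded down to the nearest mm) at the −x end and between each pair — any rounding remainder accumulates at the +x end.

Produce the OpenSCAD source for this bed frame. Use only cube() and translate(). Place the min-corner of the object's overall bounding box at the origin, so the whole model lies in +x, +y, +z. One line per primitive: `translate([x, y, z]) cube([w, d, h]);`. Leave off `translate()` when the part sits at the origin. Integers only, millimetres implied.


// slat z = rail_z + rail_h = 184 + 135 = 319
// slat gap = ⌊(1923 − 15·95) / 16⌋ = 31
cube([69, 69, 458]);
translate([0, 1176, 0]) cube([69, 69, 458]);
translate([1992, 0, 0]) cube([69, 69, 458]);
translate([1992, 1176, 0]) cube([69, 69, 458]);
translate([69, 0, 184]) cube([1923, 21, 135]);
translate([69, 1224, 184]) cube([1923, 21, 135]);
translate([0, 69, 184]) cube([21, 1107, 135]);
translate([2040, 69, 184]) cube([21, 1107, 135]);
translate([100, 0, 319]) cube([95, 1245, 23]);
translate([226, 0, 319]) cube([95, 1245, 23]);
translate([352, 0, 319]) cube([95, 1245, 23]);
translate([478, 0, 319]) cube([95, 1245, 23]);
translate([604, 0, 319]) cube([95, 1245, 23]);
translate([730, 0, 319]) cube([95, 1245, 23]);
translate([856, 0, 319]) cube([95, 1245, 23]);
translate([982, 0, 319]) cube([95, 1245, 23]);
translate([1108, 0, 319]) cube([95, 1245, 23]);
translate([1234, 0, 319]) cube([95, 1245, 23]);
translate([1360, 0, 319]) cube([95, 1245, 23]);
translate([1486, 0, 319]) cube([95, 1245, 23]);
translate([1612, 0, 319]) cube([95, 1245, 23]);
translate([1738, 0, 319]) cube([95, 1245, 23]);
translate([1864, 0, 319]) cube([95, 1245, 23]);


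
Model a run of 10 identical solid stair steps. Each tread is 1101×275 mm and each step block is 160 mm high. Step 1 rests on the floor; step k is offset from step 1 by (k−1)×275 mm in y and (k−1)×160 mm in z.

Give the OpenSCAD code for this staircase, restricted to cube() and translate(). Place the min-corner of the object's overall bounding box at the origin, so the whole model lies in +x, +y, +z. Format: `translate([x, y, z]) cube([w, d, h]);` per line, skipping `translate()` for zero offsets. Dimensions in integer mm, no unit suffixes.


cube([1101, 275, 160]);
translate([0, 275, 160]) cube([1101, 275, 160]);
translate([0, 550, 320]) cube([1101, 275, 160]);
translate([0, 825, 480]) cube([1101, 275, 160]);
translate([0, 1100, 640]) cube([1101, 275, 160]);
translate([0, 1375, 800]) cube([1101, 275, 160]);
translate([0, 1650, 960]) cube([1101, 275, 160]);
translate([0, 1925, 1120]) cube([1101, 275, 160]);
translate([0, 2200, 1280]) cube([1101, 275, 160]);
translate([0, 2475, 1440]) cube([1101, 275, 160]);


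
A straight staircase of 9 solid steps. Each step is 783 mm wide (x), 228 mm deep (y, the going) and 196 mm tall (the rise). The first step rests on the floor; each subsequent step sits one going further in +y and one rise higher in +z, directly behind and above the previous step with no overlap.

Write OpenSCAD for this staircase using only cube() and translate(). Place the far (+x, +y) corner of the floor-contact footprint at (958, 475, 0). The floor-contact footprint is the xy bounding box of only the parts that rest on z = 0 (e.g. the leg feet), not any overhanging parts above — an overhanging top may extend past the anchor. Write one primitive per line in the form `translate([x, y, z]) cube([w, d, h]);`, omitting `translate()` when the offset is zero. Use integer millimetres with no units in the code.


translate([175, 247, 0]) cube([783, 228, 196]);
translate([175, 475, 196]) cube([783, 228, 196]);
translate([175, 703, 392]) cube([783, 228, 196]);
translate([175, 931, 588]) cube([783, 228, 196]);
translate([175, 1159, 784]) cube([783, 228, 196]);
translate([175, 1387, 980]) cube([783, 228, 196]);
translate([175, 1615, 1176]) cube([783, 228, 196]);
translate([175, 1843, 1372]) cube([783, 228, 196]);
translate([175, 2071, 1568]) cube([783, 228, 196]);


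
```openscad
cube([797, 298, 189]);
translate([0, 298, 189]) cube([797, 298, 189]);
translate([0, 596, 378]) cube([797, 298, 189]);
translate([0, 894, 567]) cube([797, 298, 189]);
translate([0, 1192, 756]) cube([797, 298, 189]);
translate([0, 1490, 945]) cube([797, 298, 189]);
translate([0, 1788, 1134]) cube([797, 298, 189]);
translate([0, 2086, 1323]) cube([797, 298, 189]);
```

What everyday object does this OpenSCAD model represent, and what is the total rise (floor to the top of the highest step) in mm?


A staircase. The total rise is 1512 mm.

8 identical blocks, each offset up and back from the previous — a staircase. Each step is 189 mm tall and there are 8 of them, so the total rise is 8 × 189 = 1512 mm.


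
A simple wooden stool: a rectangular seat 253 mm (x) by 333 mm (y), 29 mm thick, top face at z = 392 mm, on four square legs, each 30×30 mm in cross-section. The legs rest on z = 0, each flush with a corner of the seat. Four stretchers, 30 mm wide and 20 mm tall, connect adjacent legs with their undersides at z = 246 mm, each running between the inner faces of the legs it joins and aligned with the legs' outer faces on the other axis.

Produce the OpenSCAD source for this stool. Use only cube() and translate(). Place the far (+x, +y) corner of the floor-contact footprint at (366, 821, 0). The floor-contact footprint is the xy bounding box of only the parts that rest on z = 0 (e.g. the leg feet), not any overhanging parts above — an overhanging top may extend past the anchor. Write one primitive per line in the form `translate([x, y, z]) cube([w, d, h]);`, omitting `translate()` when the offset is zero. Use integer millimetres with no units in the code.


// leg_h = 392 - 29 = 363
// stretcher span = 253 - 2*30 = 193
translate([113, 488, 363]) cube([253, 333, 29]);
translate([113, 488, 0]) cube([30, 30, 363]);
translate([336, 488, 0]) cube([30, 30, 363]);
translate([113, 791, 0]) cube([30, 30, 363]);
translate([336, 791, 0]) cube([30, 30, 363]);
translate([143, 488, 246]) cube([193, 30, 20]);
translate([143, 791, 246]) cube([193, 30, 20]);
translate([113, 518, 246]) cube([30, 273, 20]);
translate([336, 518, 246]) cube([30, 273, 20]);
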